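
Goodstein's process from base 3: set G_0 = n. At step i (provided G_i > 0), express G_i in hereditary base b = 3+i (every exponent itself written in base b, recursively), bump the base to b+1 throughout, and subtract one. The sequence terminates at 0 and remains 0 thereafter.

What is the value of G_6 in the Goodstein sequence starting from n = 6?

6 —HB3→ 2·3 —bump→ 2·4 = 8 —(−1)→ 7
7 —HB4→ 4 + 3 —bump→ 5 + 3 = 8 —(−1)→ 7
7 —HB5→ 5 + 2 —bump→ 6 + 2 = 8 —(−1)→ 7
7 —HB6→ 6 + 1 —bump→ 7 + 1 = 8 —(−1)→ 7
7 —HB7→ 7 —bump→ 8 = 8 —(−1)→ 7
7 —HB8→ 7 —bump→ 7 = 7 —(−1)→ 6
6 —HB9→ 6 —bump→ 6 = 6 —(−1)→ 5

6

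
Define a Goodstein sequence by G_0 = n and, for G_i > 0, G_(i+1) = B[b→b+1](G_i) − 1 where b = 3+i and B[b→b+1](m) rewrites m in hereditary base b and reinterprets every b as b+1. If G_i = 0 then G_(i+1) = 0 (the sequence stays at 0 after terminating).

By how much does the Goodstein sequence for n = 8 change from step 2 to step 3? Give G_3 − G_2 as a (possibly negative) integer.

(0) 8|_3 = 2·3 + 2 ↦ 2·4 + 2|_4 = 10 ⇒ 9
(1) 9|_4 = 2·4 + 1 ↦ 2·5 + 1|_5 = 11 ⇒ 10
(2) 10|_5 = 2·5 ↦ 2·6|_6 = 12 ⇒ 11

1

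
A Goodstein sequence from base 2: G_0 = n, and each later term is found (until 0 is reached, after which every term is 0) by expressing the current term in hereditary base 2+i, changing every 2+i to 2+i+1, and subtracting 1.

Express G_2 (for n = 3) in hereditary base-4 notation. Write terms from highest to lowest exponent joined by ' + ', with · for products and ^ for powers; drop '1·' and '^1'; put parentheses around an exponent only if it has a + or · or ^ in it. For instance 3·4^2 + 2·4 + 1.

3

i=0: 3 = 2 + 1 (b=2); 2→3: 3 + 1 = 4; 4−1 = 3
i=1: 3 = 3 (b=3); 3→4: 4 = 4; 4−1 = 3
i=2: 3 = 3 (b=4); 4→5: 3 = 3; 3−1 = 2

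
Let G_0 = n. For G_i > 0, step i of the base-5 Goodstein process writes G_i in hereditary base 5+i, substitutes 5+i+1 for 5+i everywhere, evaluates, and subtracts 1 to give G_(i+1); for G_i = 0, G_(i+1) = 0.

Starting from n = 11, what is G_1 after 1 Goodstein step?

12

G_0 = 11. HB_5(11) = 2·5 + 1. Bump = 13. G_1 = 12.
G_1 = 12. HB_6(12) = 2·6. Bump = 14. G_2 = 13.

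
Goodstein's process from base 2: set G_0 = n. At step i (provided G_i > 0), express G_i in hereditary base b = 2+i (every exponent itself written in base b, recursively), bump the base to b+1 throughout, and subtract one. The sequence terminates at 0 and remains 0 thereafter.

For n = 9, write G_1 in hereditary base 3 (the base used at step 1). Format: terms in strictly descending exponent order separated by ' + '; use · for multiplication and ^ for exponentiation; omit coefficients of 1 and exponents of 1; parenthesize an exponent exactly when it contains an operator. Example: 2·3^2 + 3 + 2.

G_0=9  [base 2] 2^(2 + 1) + 1  →[2↦3]→  3^(3 + 1) + 1 = 82  −1 ⇒ G_1=81
G_1=81  [base 3] 3^(3 + 1)  →[3↦4]→  4^(4 + 1) = 1024  −1 ⇒ G_2=1023

3^(3 + 1)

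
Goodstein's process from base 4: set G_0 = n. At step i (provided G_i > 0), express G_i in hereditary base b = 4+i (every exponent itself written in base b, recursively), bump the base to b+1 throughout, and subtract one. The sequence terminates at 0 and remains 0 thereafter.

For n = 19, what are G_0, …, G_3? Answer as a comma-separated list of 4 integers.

19, 27, 37, 49

[0] 19 ≡ 4^2 + 3 (base 4). Lift 5: 28. −1: 27.
[1] 27 ≡ 5^2 + 2 (base 5). Lift 6: 38. −1: 37.
[2] 37 ≡ 6^2 + 1 (base 6). Lift 7: 50. −1: 49.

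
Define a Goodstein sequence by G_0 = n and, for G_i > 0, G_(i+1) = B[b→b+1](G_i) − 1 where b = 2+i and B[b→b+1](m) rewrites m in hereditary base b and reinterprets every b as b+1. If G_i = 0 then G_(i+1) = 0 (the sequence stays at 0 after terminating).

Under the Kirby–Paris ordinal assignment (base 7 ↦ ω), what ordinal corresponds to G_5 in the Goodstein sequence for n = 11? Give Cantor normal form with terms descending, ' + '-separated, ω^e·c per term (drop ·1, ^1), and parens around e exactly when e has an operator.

ω^(ω + 1)

G_0 = 11. HB_2(11) = 2^(2 + 1) + 2 + 1. Bump = 85. G_1 = 84.
G_1 = 84. HB_3(84) = 3^(3 + 1) + 3. Bump = 1028. G_2 = 1027.
G_2 = 1027. HB_4(1027) = 4^(4 + 1) + 3. Bump = 15628. G_3 = 15627.
G_3 = 15627. HB_5(15627) = 5^(5 + 1) + 2. Bump = 279938. G_4 = 279937.
G_4 = 279937. HB_6(279937) = 6^(6 + 1) + 1. Bump = 5764802. G_5 = 5764801.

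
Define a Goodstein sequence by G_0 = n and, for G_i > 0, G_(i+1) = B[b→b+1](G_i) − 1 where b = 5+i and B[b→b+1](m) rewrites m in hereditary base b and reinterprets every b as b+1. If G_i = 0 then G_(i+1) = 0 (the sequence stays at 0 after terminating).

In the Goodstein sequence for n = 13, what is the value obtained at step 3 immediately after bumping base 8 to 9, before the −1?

18

[0] 13 ≡ 2·5 + 3 (base 5). Lift 6: 15. −1: 14.
[1] 14 ≡ 2·6 + 2 (base 6). Lift 7: 16. −1: 15.
[2] 15 ≡ 2·7 + 1 (base 7). Lift 8: 17. −1: 16.
[3] 16 ≡ 2·8 (base 8). Lift 9: 18. −1: 17.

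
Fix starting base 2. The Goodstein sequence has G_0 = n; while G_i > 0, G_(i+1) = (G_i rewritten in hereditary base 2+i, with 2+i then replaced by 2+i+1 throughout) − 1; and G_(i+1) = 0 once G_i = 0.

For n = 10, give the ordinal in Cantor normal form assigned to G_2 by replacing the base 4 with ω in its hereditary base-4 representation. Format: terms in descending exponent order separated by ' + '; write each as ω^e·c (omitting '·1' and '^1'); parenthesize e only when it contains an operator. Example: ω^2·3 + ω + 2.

G_0 = 10. HB_2(10) = 2^(2 + 1) + 2. Bump = 84. G_1 = 83.
G_1 = 83. HB_3(83) = 3^(3 + 1) + 2. Bump = 1026. G_2 = 1025.

ω^(ω + 1) + 1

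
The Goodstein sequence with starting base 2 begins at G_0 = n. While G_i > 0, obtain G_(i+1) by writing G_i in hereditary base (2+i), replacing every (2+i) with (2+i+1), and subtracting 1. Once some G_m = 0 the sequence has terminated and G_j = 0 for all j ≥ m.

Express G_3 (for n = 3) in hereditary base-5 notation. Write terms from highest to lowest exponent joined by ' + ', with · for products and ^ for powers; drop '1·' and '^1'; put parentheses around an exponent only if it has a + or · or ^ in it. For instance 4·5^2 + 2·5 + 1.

2

base 2: 3 = 2 + 1; at 3: 3 + 1 = 4; next = 3
base 3: 3 = 3; at 4: 4 = 4; next = 3
base 4: 3 = 3; at 5: 3 = 3; next = 2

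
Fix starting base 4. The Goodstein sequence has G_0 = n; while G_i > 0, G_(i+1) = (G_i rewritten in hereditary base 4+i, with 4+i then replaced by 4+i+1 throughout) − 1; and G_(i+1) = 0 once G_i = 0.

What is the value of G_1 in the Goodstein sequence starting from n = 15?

17

i=0: 15 = 3·4 + 3 (b=4); 4→5: 3·5 + 3 = 18; 18−1 = 17
i=1: 17 = 3·5 + 2 (b=5); 5→6: 3·6 + 2 = 20; 20−1 = 19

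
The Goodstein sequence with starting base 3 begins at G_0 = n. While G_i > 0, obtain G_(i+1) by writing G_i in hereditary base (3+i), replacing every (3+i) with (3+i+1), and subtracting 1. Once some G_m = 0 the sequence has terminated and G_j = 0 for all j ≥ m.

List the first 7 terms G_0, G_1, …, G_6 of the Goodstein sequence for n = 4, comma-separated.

4, 4, 4, 3, 2, 1, 0

i=0: 4 = 3 + 1 (b=3); 3→4: 4 + 1 = 5; 5−1 = 4
i=1: 4 = 4 (b=4); 4→5: 5 = 5; 5−1 = 4
i=2: 4 = 4 (b=5); 5→6: 4 = 4; 4−1 = 3
i=3: 3 = 3 (b=6); 6→7: 3 = 3; 3−1 = 2
i=4: 2 = 2 (b=7); 7→8: 2 = 2; 2−1 = 1
i=5: 1 = 1 (b=8); 8→9: 1 = 1; 1−1 = 0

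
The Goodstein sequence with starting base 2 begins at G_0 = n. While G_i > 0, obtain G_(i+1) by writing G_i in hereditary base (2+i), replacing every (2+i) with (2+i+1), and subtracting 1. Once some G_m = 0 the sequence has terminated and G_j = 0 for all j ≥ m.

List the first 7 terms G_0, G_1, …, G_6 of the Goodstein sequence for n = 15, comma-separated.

base 2: 15 = 2^(2 + 1) + 2^2 + 2 + 1; at 3: 3^(3 + 1) + 3^3 + 3 + 1 = 112; next = 111
base 3: 111 = 3^(3 + 1) + 3^3 + 3; at 4: 4^(4 + 1) + 4^4 + 4 = 1284; next = 1283
base 4: 1283 = 4^(4 + 1) + 4^4 + 3; at 5: 5^(5 + 1) + 5^5 + 3 = 18753; next = 18752
base 5: 18752 = 5^(5 + 1) + 5^5 + 2; at 6: 6^(6 + 1) + 6^6 + 2 = 326594; next = 326593
base 6: 326593 = 6^(6 + 1) + 6^6 + 1; at 7: 7^(7 + 1) + 7^7 + 1 = 6588345; next = 6588344
base 7: 6588344 = 7^(7 + 1) + 7^7; at 8: 8^(8 + 1) + 8^8 = 150994944; next = 150994943

15, 111, 1283, 18752, 326593, 6588344, 150994943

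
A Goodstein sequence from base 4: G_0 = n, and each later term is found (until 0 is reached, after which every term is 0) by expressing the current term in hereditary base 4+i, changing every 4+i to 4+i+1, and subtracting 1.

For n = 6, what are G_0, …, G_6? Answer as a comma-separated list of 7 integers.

6, 6, 6, 6, 5, 4, 3

base 4: 6 = 4 + 2; at 5: 5 + 2 = 7; next = 6
base 5: 6 = 5 + 1; at 6: 6 + 1 = 7; next = 6
base 6: 6 = 6; at 7: 7 = 7; next = 6
base 7: 6 = 6; at 8: 6 = 6; next = 5
base 8: 5 = 5; at 9: 5 = 5; next = 4
base 9: 4 = 4; at 10: 4 = 4; next = 3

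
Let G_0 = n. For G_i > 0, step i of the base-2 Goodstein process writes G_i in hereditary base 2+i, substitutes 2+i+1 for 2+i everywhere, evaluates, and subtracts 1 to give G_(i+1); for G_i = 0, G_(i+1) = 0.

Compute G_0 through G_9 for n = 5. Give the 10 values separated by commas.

5, 27, 255, 467, 775, 1197, 1751, 2454, 3325, 4382

G_0 = 5. HB_2(5) = 2^2 + 1. Bump = 28. G_1 = 27.
G_1 = 27. HB_3(27) = 3^3. Bump = 256. G_2 = 255.
G_2 = 255. HB_4(255) = 3·4^3 + 3·4^2 + 3·4 + 3. Bump = 468. G_3 = 467.
G_3 = 467. HB_5(467) = 3·5^3 + 3·5^2 + 3·5 + 2. Bump = 776. G_4 = 775.
G_4 = 775. HB_6(775) = 3·6^3 + 3·6^2 + 3·6 + 1. Bump = 1198. G_5 = 1197.
G_5 = 1197. HB_7(1197) = 3·7^3 + 3·7^2 + 3·7. Bump = 1752. G_6 = 1751.
G_6 = 1751. HB_8(1751) = 3·8^3 + 3·8^2 + 2·8 + 7. Bump = 2455. G_7 = 2454.
G_7 = 2454. HB_9(2454) = 3·9^3 + 3·9^2 + 2·9 + 6. Bump = 3326. G_8 = 3325.
G_8 = 3325. HB_10(3325) = 3·10^3 + 3·10^2 + 2·10 + 5. Bump = 4383. G_9 = 4382.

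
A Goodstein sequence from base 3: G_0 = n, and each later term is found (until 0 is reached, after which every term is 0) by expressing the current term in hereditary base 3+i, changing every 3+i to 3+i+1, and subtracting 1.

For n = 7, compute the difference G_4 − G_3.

7 —HB3→ 2·3 + 1 —bump→ 2·4 + 1 = 9 —(−1)→ 8
8 —HB4→ 2·4 —bump→ 2·5 = 10 —(−1)→ 9
9 —HB5→ 5 + 4 —bump→ 6 + 4 = 10 —(−1)→ 9
9 —HB6→ 6 + 3 —bump→ 7 + 3 = 10 —(−1)→ 9

0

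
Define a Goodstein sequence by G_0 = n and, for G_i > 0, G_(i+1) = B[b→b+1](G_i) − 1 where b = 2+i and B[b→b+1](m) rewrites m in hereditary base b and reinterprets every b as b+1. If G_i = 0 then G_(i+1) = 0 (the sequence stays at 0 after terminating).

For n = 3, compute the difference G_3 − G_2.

i=0: 3 = 2 + 1 (b=2); 2→3: 3 + 1 = 4; 4−1 = 3
i=1: 3 = 3 (b=3); 3→4: 4 = 4; 4−1 = 3
i=2: 3 = 3 (b=4); 4→5: 3 = 3; 3−1 = 2

-1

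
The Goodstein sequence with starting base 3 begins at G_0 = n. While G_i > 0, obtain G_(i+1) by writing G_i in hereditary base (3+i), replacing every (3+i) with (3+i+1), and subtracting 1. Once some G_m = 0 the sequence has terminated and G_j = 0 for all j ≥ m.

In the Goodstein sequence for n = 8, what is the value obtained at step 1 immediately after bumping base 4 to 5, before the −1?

11

[0] 8 ≡ 2·3 + 2 (base 3). Lift 4: 10. −1: 9.
[1] 9 ≡ 2·4 + 1 (base 4). Lift 5: 11. −1: 10.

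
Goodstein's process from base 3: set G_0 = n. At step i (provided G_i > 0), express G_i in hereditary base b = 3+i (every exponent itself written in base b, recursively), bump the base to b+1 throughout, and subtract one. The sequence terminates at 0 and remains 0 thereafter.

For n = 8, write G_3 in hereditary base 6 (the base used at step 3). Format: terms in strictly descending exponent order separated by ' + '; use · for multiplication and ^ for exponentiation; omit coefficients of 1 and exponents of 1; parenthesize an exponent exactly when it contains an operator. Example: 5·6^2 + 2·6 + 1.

6 + 5

step 0: 8 = 2·3 + 2; sub 4 for 3: 2·4 + 2; = 10; G_1 = 10−1 = 9
step 1: 9 = 2·4 + 1; sub 5 for 4: 2·5 + 1; = 11; G_2 = 11−1 = 10
step 2: 10 = 2·5; sub 6 for 5: 2·6; = 12; G_3 = 12−1 = 11
step 3: 11 = 6 + 5; sub 7 for 6: 7 + 5; = 12; G_4 = 12−1 = 11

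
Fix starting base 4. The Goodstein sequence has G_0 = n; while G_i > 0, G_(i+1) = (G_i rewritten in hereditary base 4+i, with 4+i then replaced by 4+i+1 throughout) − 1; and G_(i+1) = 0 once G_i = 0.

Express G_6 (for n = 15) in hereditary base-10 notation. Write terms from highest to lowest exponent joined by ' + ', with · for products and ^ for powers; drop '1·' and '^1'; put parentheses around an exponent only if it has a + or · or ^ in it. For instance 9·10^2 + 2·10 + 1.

2·10 + 5

step 0: 15 = 3·4 + 3; sub 5 for 4: 3·5 + 3; = 18; G_1 = 18−1 = 17
step 1: 17 = 3·5 + 2; sub 6 for 5: 3·6 + 2; = 20; G_2 = 20−1 = 19
step 2: 19 = 3·6 + 1; sub 7 for 6: 3·7 + 1; = 22; G_3 = 22−1 = 21
step 3: 21 = 3·7; sub 8 for 7: 3·8; = 24; G_4 = 24−1 = 23
step 4: 23 = 2·8 + 7; sub 9 for 8: 2·9 + 7; = 25; G_5 = 25−1 = 24
step 5: 24 = 2·9 + 6; sub 10 for 9: 2·10 + 6; = 26; G_6 = 26−1 = 25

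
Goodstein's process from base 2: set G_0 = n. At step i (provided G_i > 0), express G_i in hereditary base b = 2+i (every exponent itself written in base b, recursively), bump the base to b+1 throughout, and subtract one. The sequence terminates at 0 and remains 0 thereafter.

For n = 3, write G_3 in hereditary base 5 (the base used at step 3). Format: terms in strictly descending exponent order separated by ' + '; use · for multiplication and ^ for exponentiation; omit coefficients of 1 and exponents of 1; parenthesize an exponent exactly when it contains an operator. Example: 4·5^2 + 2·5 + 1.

2

base 2: 3 = 2 + 1; at 3: 3 + 1 = 4; next = 3
base 3: 3 = 3; at 4: 4 = 4; next = 3
base 4: 3 = 3; at 5: 3 = 3; next = 2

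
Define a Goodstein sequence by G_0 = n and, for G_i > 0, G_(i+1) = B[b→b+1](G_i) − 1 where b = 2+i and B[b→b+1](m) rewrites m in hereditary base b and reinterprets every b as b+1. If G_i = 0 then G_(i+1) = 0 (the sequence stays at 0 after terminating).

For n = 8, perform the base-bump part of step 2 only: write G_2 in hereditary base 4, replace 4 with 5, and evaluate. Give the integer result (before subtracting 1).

(0) 8|_2 = 2^(2 + 1) ↦ 3^(3 + 1)|_3 = 81 ⇒ 80
(1) 80|_3 = 2·3^3 + 2·3^2 + 2·3 + 2 ↦ 2·4^4 + 2·4^2 + 2·4 + 2|_4 = 554 ⇒ 553

6311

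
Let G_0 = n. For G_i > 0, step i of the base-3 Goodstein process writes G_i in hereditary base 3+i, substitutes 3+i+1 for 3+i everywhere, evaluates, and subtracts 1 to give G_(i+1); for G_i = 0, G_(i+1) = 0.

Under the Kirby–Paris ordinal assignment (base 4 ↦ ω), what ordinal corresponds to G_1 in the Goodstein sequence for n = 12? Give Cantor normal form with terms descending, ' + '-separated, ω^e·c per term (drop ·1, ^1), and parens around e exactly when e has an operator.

base 3: 12 = 3^2 + 3; at 4: 4^2 + 4 = 20; next = 19
base 4: 19 = 4^2 + 3; at 5: 5^2 + 3 = 28; next = 27

ω^2 + 3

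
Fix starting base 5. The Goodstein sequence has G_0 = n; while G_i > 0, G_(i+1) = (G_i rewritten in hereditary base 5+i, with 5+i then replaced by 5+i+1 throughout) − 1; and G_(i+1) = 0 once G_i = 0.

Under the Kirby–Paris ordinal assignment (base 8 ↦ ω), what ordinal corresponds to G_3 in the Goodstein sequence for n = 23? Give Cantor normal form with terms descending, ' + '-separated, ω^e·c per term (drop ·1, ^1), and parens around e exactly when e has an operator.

ω·4

base 5: 23 = 4·5 + 3; at 6: 4·6 + 3 = 27; next = 26
base 6: 26 = 4·6 + 2; at 7: 4·7 + 2 = 30; next = 29
base 7: 29 = 4·7 + 1; at 8: 4·8 + 1 = 33; next = 32
base 8: 32 = 4·8; at 9: 4·9 = 36; next = 35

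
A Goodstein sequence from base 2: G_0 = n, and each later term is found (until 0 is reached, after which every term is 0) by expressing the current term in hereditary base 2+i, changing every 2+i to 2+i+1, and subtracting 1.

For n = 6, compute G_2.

257

G_0 = 6. HB_2(6) = 2^2 + 2. Bump = 30. G_1 = 29.
G_1 = 29. HB_3(29) = 3^3 + 2. Bump = 258. G_2 = 257.
G_2 = 257. HB_4(257) = 4^4 + 1. Bump = 3126. G_3 = 3125.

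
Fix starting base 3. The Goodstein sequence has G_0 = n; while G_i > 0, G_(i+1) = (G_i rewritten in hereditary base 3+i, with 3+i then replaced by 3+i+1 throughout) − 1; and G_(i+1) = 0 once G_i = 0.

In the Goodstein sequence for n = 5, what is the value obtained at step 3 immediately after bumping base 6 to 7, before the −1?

5

[0] 5 ≡ 3 + 2 (base 3). Lift 4: 6. −1: 5.
[1] 5 ≡ 4 + 1 (base 4). Lift 5: 6. −1: 5.
[2] 5 ≡ 5 (base 5). Lift 6: 6. −1: 5.
[3] 5 ≡ 5 (base 6). Lift 7: 5. −1: 4.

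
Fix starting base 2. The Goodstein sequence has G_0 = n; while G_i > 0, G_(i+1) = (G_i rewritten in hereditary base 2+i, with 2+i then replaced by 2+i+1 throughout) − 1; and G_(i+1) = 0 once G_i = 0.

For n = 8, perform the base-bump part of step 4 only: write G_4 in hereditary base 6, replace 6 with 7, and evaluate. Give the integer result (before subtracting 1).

[0] 8 ≡ 2^(2 + 1) (base 2). Lift 3: 81. −1: 80.
[1] 80 ≡ 2·3^3 + 2·3^2 + 2·3 + 2 (base 3). Lift 4: 554. −1: 553.
[2] 553 ≡ 2·4^4 + 2·4^2 + 2·4 + 1 (base 4). Lift 5: 6311. −1: 6310.
[3] 6310 ≡ 2·5^5 + 2·5^2 + 2·5 (base 5). Lift 6: 93396. −1: 93395.
[4] 93395 ≡ 2·6^6 + 2·6^2 + 6 + 5 (base 6). Lift 7: 1647196. −1: 1647195.

1647196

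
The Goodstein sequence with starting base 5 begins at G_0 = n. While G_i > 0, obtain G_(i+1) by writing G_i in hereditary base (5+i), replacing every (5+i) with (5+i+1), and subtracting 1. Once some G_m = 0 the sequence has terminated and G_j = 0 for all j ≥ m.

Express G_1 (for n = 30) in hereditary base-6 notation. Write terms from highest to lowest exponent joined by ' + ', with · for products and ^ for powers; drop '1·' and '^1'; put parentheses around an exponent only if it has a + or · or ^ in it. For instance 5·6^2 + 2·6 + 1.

6^2 + 5

G_0=30  [base 5] 5^2 + 5  →[5↦6]→  6^2 + 6 = 42  −1 ⇒ G_1=41
G_1=41  [base 6] 6^2 + 5  →[6↦7]→  7^2 + 5 = 54  −1 ⇒ G_2=53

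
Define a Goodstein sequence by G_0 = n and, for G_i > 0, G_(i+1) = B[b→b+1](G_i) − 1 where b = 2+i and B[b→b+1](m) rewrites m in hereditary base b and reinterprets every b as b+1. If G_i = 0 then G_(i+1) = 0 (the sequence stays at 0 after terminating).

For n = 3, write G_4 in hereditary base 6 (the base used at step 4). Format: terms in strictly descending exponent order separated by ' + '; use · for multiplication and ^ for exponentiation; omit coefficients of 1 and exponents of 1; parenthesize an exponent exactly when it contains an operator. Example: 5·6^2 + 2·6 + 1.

1

3 —HB2→ 2 + 1 —bump→ 3 + 1 = 4 —(−1)→ 3
3 —HB3→ 3 —bump→ 4 = 4 —(−1)→ 3
3 —HB4→ 3 —bump→ 3 = 3 —(−1)→ 2
2 —HB5→ 2 —bump→ 2 = 2 —(−1)→ 1
1 —HB6→ 1 —bump→ 1 = 1 —(−1)→ 0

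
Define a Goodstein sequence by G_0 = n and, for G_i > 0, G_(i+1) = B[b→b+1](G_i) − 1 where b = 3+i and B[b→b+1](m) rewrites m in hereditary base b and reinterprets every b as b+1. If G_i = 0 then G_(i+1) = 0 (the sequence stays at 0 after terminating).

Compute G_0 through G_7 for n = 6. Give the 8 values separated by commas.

6, 7, 7, 7, 7, 7, 6, 5

G_0=6  [base 3] 2·3  →[3↦4]→  2·4 = 8  −1 ⇒ G_1=7
G_1=7  [base 4] 4 + 3  →[4↦5]→  5 + 3 = 8  −1 ⇒ G_2=7
G_2=7  [base 5] 5 + 2  →[5↦6]→  6 + 2 = 8  −1 ⇒ G_3=7
G_3=7  [base 6] 6 + 1  →[6↦7]→  7 + 1 = 8  −1 ⇒ G_4=7
G_4=7  [base 7] 7  →[7↦8]→  8 = 8  −1 ⇒ G_5=7
G_5=7  [base 8] 7  →[8↦9]→  7 = 7  −1 ⇒ G_6=6
G_6=6  [base 9] 6  →[9↦10]→  6 = 6  −1 ⇒ G_7=5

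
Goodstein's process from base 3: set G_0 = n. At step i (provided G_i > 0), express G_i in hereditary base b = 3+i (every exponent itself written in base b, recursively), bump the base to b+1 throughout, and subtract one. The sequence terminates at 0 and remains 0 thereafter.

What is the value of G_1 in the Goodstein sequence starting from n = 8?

9

base 3: 8 = 2·3 + 2; at 4: 2·4 + 2 = 10; next = 9
base 4: 9 = 2·4 + 1; at 5: 2·5 + 1 = 11; next = 10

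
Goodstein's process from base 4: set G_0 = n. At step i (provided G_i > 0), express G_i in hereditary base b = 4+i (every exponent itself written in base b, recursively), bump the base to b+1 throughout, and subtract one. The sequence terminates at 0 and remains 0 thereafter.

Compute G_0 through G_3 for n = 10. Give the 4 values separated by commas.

10 —HB4→ 2·4 + 2 —bump→ 2·5 + 2 = 12 —(−1)→ 11
11 —HB5→ 2·5 + 1 —bump→ 2·6 + 1 = 13 —(−1)→ 12
12 —HB6→ 2·6 —bump→ 2·7 = 14 —(−1)→ 13

10, 11, 12, 13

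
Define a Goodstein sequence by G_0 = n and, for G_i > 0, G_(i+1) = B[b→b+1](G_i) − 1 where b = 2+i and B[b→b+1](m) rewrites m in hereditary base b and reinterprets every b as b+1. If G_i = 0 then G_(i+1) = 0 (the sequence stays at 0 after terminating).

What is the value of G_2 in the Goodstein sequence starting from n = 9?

G_0 = 9. HB_2(9) = 2^(2 + 1) + 1. Bump = 82. G_1 = 81.
G_1 = 81. HB_3(81) = 3^(3 + 1). Bump = 1024. G_2 = 1023.

1023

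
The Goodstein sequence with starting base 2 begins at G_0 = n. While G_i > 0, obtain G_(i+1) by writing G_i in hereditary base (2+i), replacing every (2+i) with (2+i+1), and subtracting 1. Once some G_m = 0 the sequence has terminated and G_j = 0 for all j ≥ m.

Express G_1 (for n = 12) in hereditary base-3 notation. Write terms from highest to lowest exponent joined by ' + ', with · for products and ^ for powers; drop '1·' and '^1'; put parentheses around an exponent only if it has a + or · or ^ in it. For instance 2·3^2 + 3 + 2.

3^(3 + 1) + 2·3^2 + 2·3 + 2

step 0: 12 = 2^(2 + 1) + 2^2; sub 3 for 2: 3^(3 + 1) + 3^3; = 108; G_1 = 108−1 = 107
step 1: 107 = 3^(3 + 1) + 2·3^2 + 2·3 + 2; sub 4 for 3: 4^(4 + 1) + 2·4^2 + 2·4 + 2; = 1066; G_2 = 1066−1 = 1065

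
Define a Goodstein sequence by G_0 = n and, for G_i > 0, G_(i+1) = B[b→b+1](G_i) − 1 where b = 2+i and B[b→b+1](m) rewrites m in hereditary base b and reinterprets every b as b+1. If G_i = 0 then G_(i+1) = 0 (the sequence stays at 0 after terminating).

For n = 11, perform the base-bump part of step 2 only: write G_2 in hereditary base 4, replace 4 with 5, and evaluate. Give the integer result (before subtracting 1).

15628

11 —HB2→ 2^(2 + 1) + 2 + 1 —bump→ 3^(3 + 1) + 3 + 1 = 85 —(−1)→ 84
84 —HB3→ 3^(3 + 1) + 3 —bump→ 4^(4 + 1) + 4 = 1028 —(−1)→ 1027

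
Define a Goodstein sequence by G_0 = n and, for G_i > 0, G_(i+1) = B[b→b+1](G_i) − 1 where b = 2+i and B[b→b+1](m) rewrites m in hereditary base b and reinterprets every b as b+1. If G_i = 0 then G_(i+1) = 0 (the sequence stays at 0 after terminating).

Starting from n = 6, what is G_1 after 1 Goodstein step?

G_0 = 6. HB_2(6) = 2^2 + 2. Bump = 30. G_1 = 29.
G_1 = 29. HB_3(29) = 3^3 + 2. Bump = 258. G_2 = 257.

29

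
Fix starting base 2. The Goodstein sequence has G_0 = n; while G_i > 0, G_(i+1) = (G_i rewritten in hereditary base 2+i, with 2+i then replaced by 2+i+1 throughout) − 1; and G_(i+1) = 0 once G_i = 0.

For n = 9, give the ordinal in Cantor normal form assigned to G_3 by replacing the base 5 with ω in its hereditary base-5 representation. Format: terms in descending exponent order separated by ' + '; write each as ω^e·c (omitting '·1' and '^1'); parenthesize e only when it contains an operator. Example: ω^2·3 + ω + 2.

ω^ω·3 + ω^3·3 + ω^2·3 + ω·3 + 2

base 2: 9 = 2^(2 + 1) + 1; at 3: 3^(3 + 1) + 1 = 82; next = 81
base 3: 81 = 3^(3 + 1); at 4: 4^(4 + 1) = 1024; next = 1023
base 4: 1023 = 3·4^4 + 3·4^3 + 3·4^2 + 3·4 + 3; at 5: 3·5^5 + 3·5^3 + 3·5^2 + 3·5 + 3 = 9843; next = 9842
base 5: 9842 = 3·5^5 + 3·5^3 + 3·5^2 + 3·5 + 2; at 6: 3·6^6 + 3·6^3 + 3·6^2 + 3·6 + 2 = 140744; next = 140743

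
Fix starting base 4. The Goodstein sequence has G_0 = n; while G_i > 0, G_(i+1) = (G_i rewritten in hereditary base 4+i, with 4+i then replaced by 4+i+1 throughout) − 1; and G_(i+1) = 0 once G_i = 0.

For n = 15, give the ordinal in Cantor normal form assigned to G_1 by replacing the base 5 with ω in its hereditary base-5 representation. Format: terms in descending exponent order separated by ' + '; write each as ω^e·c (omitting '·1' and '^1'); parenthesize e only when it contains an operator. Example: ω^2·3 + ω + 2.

[0] 15 ≡ 3·4 + 3 (base 4). Lift 5: 18. −1: 17.
[1] 17 ≡ 3·5 + 2 (base 5). Lift 6: 20. −1: 19.

ω·3 + 2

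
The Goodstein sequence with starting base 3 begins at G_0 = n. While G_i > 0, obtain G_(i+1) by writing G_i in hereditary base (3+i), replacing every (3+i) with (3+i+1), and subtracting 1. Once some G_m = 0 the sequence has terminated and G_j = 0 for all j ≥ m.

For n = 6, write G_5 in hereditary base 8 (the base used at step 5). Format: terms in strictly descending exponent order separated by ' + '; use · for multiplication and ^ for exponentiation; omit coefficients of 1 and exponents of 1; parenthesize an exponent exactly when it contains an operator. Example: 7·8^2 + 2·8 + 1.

7

base 3: 6 = 2·3; at 4: 2·4 = 8; next = 7
base 4: 7 = 4 + 3; at 5: 5 + 3 = 8; next = 7
base 5: 7 = 5 + 2; at 6: 6 + 2 = 8; next = 7
base 6: 7 = 6 + 1; at 7: 7 + 1 = 8; next = 7
base 7: 7 = 7; at 8: 8 = 8; next = 7
base 8: 7 = 7; at 9: 7 = 7; next = 6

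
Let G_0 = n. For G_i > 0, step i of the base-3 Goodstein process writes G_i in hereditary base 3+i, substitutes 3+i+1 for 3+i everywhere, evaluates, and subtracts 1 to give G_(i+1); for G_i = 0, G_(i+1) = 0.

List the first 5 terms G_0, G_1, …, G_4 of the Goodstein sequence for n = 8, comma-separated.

[0] 8 ≡ 2·3 + 2 (base 3). Lift 4: 10. −1: 9.
[1] 9 ≡ 2·4 + 1 (base 4). Lift 5: 11. −1: 10.
[2] 10 ≡ 2·5 (base 5). Lift 6: 12. −1: 11.
[3] 11 ≡ 6 + 5 (base 6). Lift 7: 12. −1: 11.

8, 9, 10, 11, 11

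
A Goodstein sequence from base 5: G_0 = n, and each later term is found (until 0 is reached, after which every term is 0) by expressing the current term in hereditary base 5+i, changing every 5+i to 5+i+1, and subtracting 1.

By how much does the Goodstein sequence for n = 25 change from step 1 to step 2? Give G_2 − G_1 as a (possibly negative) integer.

base 5: 25 = 5^2; at 6: 6^2 = 36; next = 35
base 6: 35 = 5·6 + 5; at 7: 5·7 + 5 = 40; next = 39

4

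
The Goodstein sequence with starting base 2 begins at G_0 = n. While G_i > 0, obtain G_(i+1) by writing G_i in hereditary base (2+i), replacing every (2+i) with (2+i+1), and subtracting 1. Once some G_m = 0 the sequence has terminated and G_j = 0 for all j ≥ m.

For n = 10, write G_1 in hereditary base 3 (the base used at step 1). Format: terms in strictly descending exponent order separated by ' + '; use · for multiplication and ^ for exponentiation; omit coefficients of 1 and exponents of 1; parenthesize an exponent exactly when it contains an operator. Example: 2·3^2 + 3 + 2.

step 0: 10 = 2^(2 + 1) + 2; sub 3 for 2: 3^(3 + 1) + 3; = 84; G_1 = 84−1 = 83
step 1: 83 = 3^(3 + 1) + 2; sub 4 for 3: 4^(4 + 1) + 2; = 1026; G_2 = 1026−1 = 1025

3^(3 + 1) + 2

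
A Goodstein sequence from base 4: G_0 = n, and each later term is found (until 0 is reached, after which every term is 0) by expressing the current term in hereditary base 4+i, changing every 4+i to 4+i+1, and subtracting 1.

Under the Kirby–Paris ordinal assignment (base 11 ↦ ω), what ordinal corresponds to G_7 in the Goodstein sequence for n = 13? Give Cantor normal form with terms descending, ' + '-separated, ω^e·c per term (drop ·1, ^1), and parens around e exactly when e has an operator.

(0) 13|_4 = 3·4 + 1 ↦ 3·5 + 1|_5 = 16 ⇒ 15
(1) 15|_5 = 3·5 ↦ 3·6|_6 = 18 ⇒ 17
(2) 17|_6 = 2·6 + 5 ↦ 2·7 + 5|_7 = 19 ⇒ 18
(3) 18|_7 = 2·7 + 4 ↦ 2·8 + 4|_8 = 20 ⇒ 19
(4) 19|_8 = 2·8 + 3 ↦ 2·9 + 3|_9 = 21 ⇒ 20
(5) 20|_9 = 2·9 + 2 ↦ 2·10 + 2|_10 = 22 ⇒ 21
(6) 21|_10 = 2·10 + 1 ↦ 2·11 + 1|_11 = 23 ⇒ 22

ω·2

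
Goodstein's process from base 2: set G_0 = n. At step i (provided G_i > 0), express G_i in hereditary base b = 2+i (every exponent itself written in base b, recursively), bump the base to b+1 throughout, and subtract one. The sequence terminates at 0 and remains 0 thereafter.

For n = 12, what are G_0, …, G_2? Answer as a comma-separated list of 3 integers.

12, 107, 1065

base 2: 12 = 2^(2 + 1) + 2^2; at 3: 3^(3 + 1) + 3^3 = 108; next = 107
base 3: 107 = 3^(3 + 1) + 2·3^2 + 2·3 + 2; at 4: 4^(4 + 1) + 2·4^2 + 2·4 + 2 = 1066; next = 1065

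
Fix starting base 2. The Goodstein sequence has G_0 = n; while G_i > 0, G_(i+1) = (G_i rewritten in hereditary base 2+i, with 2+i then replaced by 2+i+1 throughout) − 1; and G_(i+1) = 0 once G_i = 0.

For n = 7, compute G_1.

7 —HB2→ 2^2 + 2 + 1 —bump→ 3^3 + 3 + 1 = 31 —(−1)→ 30
30 —HB3→ 3^3 + 3 —bump→ 4^4 + 4 = 260 —(−1)→ 259

30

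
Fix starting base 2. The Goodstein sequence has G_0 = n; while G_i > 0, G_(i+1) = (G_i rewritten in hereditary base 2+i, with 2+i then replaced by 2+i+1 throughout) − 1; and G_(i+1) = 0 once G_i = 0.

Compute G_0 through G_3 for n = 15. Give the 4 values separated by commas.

15, 111, 1283, 18752

15 —HB2→ 2^(2 + 1) + 2^2 + 2 + 1 —bump→ 3^(3 + 1) + 3^3 + 3 + 1 = 112 —(−1)→ 111
111 —HB3→ 3^(3 + 1) + 3^3 + 3 —bump→ 4^(4 + 1) + 4^4 + 4 = 1284 —(−1)→ 1283
1283 —HB4→ 4^(4 + 1) + 4^4 + 3 —bump→ 5^(5 + 1) + 5^5 + 3 = 18753 —(−1)→ 18752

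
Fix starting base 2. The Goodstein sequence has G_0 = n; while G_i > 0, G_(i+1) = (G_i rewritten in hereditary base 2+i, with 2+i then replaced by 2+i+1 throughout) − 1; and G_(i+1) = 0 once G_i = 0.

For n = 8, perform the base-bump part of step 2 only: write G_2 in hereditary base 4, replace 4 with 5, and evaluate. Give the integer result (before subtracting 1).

6311

(0) 8|_2 = 2^(2 + 1) ↦ 3^(3 + 1)|_3 = 81 ⇒ 80
(1) 80|_3 = 2·3^3 + 2·3^2 + 2·3 + 2 ↦ 2·4^4 + 2·4^2 + 2·4 + 2|_4 = 554 ⇒ 553
(2) 553|_4 = 2·4^4 + 2·4^2 + 2·4 + 1 ↦ 2·5^5 + 2·5^2 + 2·5 + 1|_5 = 6311 ⇒ 6310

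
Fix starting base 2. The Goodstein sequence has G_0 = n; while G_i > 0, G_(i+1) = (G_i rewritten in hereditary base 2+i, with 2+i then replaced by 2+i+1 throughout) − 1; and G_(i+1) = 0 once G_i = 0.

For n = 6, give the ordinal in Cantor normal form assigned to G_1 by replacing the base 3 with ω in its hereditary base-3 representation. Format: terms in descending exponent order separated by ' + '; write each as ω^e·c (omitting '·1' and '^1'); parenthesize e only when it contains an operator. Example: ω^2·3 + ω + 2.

ω^ω + 2

6 —HB2→ 2^2 + 2 —bump→ 3^3 + 3 = 30 —(−1)→ 29
29 —HB3→ 3^3 + 2 —bump→ 4^4 + 2 = 258 —(−1)→ 257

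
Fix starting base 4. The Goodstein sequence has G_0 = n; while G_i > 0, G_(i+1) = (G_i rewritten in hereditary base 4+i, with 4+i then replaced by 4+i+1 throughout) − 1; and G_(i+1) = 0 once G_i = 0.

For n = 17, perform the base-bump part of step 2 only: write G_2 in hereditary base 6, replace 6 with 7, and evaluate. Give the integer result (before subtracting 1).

G_0 = 17. HB_4(17) = 4^2 + 1. Bump = 26. G_1 = 25.
G_1 = 25. HB_5(25) = 5^2. Bump = 36. G_2 = 35.
G_2 = 35. HB_6(35) = 5·6 + 5. Bump = 40. G_3 = 39.

40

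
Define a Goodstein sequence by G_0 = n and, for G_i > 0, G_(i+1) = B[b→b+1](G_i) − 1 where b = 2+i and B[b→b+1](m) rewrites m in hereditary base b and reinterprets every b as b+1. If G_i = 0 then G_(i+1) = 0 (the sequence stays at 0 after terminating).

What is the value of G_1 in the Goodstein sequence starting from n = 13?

108

G_0=13  [base 2] 2^(2 + 1) + 2^2 + 1  →[2↦3]→  3^(3 + 1) + 3^3 + 1 = 109  −1 ⇒ G_1=108
G_1=108  [base 3] 3^(3 + 1) + 3^3  →[3↦4]→  4^(4 + 1) + 4^4 = 1280  −1 ⇒ G_2=1279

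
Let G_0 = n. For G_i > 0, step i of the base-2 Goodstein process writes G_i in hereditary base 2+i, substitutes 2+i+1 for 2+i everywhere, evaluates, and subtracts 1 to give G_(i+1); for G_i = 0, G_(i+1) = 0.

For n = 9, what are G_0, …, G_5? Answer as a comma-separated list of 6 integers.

9, 81, 1023, 9842, 140743, 2471826

9 —HB2→ 2^(2 + 1) + 1 —bump→ 3^(3 + 1) + 1 = 82 —(−1)→ 81
81 —HB3→ 3^(3 + 1) —bump→ 4^(4 + 1) = 1024 —(−1)→ 1023
1023 —HB4→ 3·4^4 + 3·4^3 + 3·4^2 + 3·4 + 3 —bump→ 3·5^5 + 3·5^3 + 3·5^2 + 3·5 + 3 = 9843 —(−1)→ 9842
9842 —HB5→ 3·5^5 + 3·5^3 + 3·5^2 + 3·5 + 2 —bump→ 3·6^6 + 3·6^3 + 3·6^2 + 3·6 + 2 = 140744 —(−1)→ 140743
140743 —HB6→ 3·6^6 + 3·6^3 + 3·6^2 + 3·6 + 1 —bump→ 3·7^7 + 3·7^3 + 3·7^2 + 3·7 + 1 = 2471827 —(−1)→ 2471826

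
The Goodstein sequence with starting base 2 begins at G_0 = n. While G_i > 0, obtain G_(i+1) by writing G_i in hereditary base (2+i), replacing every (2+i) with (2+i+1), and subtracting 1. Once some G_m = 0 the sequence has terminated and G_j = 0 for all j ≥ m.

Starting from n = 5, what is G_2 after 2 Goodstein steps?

[0] 5 ≡ 2^2 + 1 (base 2). Lift 3: 28. −1: 27.
[1] 27 ≡ 3^3 (base 3). Lift 4: 256. −1: 255.

255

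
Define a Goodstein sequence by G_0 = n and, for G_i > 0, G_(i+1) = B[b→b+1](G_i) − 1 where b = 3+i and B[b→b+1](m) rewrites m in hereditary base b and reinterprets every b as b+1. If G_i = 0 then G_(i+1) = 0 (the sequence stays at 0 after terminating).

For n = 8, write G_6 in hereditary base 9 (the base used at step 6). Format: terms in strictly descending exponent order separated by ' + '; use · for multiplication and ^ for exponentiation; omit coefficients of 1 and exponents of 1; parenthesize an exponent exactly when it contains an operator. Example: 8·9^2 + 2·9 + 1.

8 —HB3→ 2·3 + 2 —bump→ 2·4 + 2 = 10 —(−1)→ 9
9 —HB4→ 2·4 + 1 —bump→ 2·5 + 1 = 11 —(−1)→ 10
10 —HB5→ 2·5 —bump→ 2·6 = 12 —(−1)→ 11
11 —HB6→ 6 + 5 —bump→ 7 + 5 = 12 —(−1)→ 11
11 —HB7→ 7 + 4 —bump→ 8 + 4 = 12 —(−1)→ 11
11 —HB8→ 8 + 3 —bump→ 9 + 3 = 12 —(−1)→ 11
11 —HB9→ 9 + 2 —bump→ 10 + 2 = 12 —(−1)→ 11

9 + 2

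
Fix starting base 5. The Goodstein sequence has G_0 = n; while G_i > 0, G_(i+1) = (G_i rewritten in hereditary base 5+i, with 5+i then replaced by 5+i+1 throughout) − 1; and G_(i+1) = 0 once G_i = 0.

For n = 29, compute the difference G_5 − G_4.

18

G_0=29  [base 5] 5^2 + 4  →[5↦6]→  6^2 + 4 = 40  −1 ⇒ G_1=39
G_1=39  [base 6] 6^2 + 3  →[6↦7]→  7^2 + 3 = 52  −1 ⇒ G_2=51
G_2=51  [base 7] 7^2 + 2  →[7↦8]→  8^2 + 2 = 66  −1 ⇒ G_3=65
G_3=65  [base 8] 8^2 + 1  →[8↦9]→  9^2 + 1 = 82  −1 ⇒ G_4=81
G_4=81  [base 9] 9^2  →[9↦10]→  10^2 = 100  −1 ⇒ G_5=99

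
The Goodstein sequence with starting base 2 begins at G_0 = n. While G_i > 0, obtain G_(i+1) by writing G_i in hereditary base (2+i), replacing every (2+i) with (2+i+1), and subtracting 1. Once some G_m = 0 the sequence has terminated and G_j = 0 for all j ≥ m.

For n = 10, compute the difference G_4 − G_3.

264310

[0] 10 ≡ 2^(2 + 1) + 2 (base 2). Lift 3: 84. −1: 83.
[1] 83 ≡ 3^(3 + 1) + 2 (base 3). Lift 4: 1026. −1: 1025.
[2] 1025 ≡ 4^(4 + 1) + 1 (base 4). Lift 5: 15626. −1: 15625.
[3] 15625 ≡ 5^(5 + 1) (base 5). Lift 6: 279936. −1: 279935.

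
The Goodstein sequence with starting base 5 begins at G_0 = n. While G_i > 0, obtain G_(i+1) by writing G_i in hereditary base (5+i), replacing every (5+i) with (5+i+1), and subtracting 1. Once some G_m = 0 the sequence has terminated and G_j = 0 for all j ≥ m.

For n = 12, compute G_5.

(0) 12|_5 = 2·5 + 2 ↦ 2·6 + 2|_6 = 14 ⇒ 13
(1) 13|_6 = 2·6 + 1 ↦ 2·7 + 1|_7 = 15 ⇒ 14
(2) 14|_7 = 2·7 ↦ 2·8|_8 = 16 ⇒ 15
(3) 15|_8 = 8 + 7 ↦ 9 + 7|_9 = 16 ⇒ 15
(4) 15|_9 = 9 + 6 ↦ 10 + 6|_10 = 16 ⇒ 15
(5) 15|_10 = 10 + 5 ↦ 11 + 5|_11 = 16 ⇒ 15

15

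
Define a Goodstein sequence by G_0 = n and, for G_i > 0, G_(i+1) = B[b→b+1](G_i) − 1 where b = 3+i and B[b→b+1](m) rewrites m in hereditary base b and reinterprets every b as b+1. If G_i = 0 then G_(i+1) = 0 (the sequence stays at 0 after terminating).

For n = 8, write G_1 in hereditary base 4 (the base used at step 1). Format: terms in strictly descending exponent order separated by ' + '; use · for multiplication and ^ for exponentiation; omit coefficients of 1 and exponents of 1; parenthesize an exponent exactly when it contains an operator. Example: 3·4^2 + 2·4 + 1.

base 3: 8 = 2·3 + 2; at 4: 2·4 + 2 = 10; next = 9
base 4: 9 = 2·4 + 1; at 5: 2·5 + 1 = 11; next = 10

2·4 + 1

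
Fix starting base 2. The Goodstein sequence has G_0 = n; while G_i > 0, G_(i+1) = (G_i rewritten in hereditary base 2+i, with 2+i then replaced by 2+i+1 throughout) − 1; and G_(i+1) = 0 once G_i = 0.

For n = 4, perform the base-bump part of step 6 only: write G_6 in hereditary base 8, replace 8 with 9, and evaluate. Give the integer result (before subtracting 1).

base 2: 4 = 2^2; at 3: 3^3 = 27; next = 26
base 3: 26 = 2·3^2 + 2·3 + 2; at 4: 2·4^2 + 2·4 + 2 = 42; next = 41
base 4: 41 = 2·4^2 + 2·4 + 1; at 5: 2·5^2 + 2·5 + 1 = 61; next = 60
base 5: 60 = 2·5^2 + 2·5; at 6: 2·6^2 + 2·6 = 84; next = 83
base 6: 83 = 2·6^2 + 6 + 5; at 7: 2·7^2 + 7 + 5 = 110; next = 109
base 7: 109 = 2·7^2 + 7 + 4; at 8: 2·8^2 + 8 + 4 = 140; next = 139
base 8: 139 = 2·8^2 + 8 + 3; at 9: 2·9^2 + 9 + 3 = 174; next = 173

174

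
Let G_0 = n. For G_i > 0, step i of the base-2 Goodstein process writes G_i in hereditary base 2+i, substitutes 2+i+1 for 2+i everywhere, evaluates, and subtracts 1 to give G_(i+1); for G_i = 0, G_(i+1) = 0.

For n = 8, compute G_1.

80

i=0: 8 = 2^(2 + 1) (b=2); 2→3: 3^(3 + 1) = 81; 81−1 = 80
i=1: 80 = 2·3^3 + 2·3^2 + 2·3 + 2 (b=3); 3→4: 2·4^4 + 2·4^2 + 2·4 + 2 = 554; 554−1 = 553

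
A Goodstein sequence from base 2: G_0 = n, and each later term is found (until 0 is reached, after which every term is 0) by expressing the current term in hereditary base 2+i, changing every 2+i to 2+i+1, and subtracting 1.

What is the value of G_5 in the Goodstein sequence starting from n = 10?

4215754

[0] 10 ≡ 2^(2 + 1) + 2 (base 2). Lift 3: 84. −1: 83.
[1] 83 ≡ 3^(3 + 1) + 2 (base 3). Lift 4: 1026. −1: 1025.
[2] 1025 ≡ 4^(4 + 1) + 1 (base 4). Lift 5: 15626. −1: 15625.
[3] 15625 ≡ 5^(5 + 1) (base 5). Lift 6: 279936. −1: 279935.
[4] 279935 ≡ 5·6^6 + 5·6^5 + 5·6^4 + 5·6^3 + 5·6^2 + 5·6 + 5 (base 6). Lift 7: 4215755. −1: 4215754.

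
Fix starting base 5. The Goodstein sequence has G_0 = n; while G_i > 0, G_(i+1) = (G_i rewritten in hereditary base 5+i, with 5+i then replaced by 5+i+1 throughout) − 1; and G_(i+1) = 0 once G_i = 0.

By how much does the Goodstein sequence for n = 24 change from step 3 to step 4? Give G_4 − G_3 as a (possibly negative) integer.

3

i=0: 24 = 4·5 + 4 (b=5); 5→6: 4·6 + 4 = 28; 28−1 = 27
i=1: 27 = 4·6 + 3 (b=6); 6→7: 4·7 + 3 = 31; 31−1 = 30
i=2: 30 = 4·7 + 2 (b=7); 7→8: 4·8 + 2 = 34; 34−1 = 33
i=3: 33 = 4·8 + 1 (b=8); 8→9: 4·9 + 1 = 37; 37−1 = 36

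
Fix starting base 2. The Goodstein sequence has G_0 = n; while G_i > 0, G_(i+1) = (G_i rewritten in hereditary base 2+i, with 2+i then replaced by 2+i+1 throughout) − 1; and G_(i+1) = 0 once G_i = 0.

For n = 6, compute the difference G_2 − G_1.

228

base 2: 6 = 2^2 + 2; at 3: 3^3 + 3 = 30; next = 29
base 3: 29 = 3^3 + 2; at 4: 4^4 + 2 = 258; next = 257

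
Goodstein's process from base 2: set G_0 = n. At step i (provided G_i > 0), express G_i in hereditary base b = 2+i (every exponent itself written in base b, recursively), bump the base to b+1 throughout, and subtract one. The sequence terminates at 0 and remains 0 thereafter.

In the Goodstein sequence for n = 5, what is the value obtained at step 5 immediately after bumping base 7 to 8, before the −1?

1752

(0) 5|_2 = 2^2 + 1 ↦ 3^3 + 1|_3 = 28 ⇒ 27
(1) 27|_3 = 3^3 ↦ 4^4|_4 = 256 ⇒ 255
(2) 255|_4 = 3·4^3 + 3·4^2 + 3·4 + 3 ↦ 3·5^3 + 3·5^2 + 3·5 + 3|_5 = 468 ⇒ 467
(3) 467|_5 = 3·5^3 + 3·5^2 + 3·5 + 2 ↦ 3·6^3 + 3·6^2 + 3·6 + 2|_6 = 776 ⇒ 775
(4) 775|_6 = 3·6^3 + 3·6^2 + 3·6 + 1 ↦ 3·7^3 + 3·7^2 + 3·7 + 1|_7 = 1198 ⇒ 1197
(5) 1197|_7 = 3·7^3 + 3·7^2 + 3·7 ↦ 3·8^3 + 3·8^2 + 3·8|_8 = 1752 ⇒ 1751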